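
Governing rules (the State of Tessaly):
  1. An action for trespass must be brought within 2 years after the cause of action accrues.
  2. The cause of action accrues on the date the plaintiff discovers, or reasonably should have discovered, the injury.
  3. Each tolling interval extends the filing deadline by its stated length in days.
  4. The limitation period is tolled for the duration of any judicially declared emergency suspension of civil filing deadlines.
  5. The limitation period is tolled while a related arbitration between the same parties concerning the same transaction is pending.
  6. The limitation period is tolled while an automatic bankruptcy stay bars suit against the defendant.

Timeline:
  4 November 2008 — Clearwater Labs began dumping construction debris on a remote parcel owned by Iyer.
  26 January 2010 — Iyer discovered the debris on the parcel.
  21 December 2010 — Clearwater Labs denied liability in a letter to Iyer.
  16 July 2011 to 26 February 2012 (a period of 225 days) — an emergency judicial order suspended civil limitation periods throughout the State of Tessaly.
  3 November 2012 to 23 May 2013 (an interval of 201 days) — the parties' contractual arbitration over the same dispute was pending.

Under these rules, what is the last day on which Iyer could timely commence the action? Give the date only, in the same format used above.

Accrual is tied to discovery, so the period began on 26 January 2010 rather than on 4 November 2008 when the act occurred.
The untolled deadline — 2 years after 26 January 2010 — is 26 January 2012.
The period was tolled for 225 days by the emergency suspension of filing deadlines (16 July 2011 to 26 February 2012), pushing the deadline to 7 September 2012.
By the time the pending related arbitration began on 3 November 2012, the limitation period had already expired on 7 September 2012; that interval cannot revive it.
Nothing else in the chronology tolls or restarts the period.

7 September 2012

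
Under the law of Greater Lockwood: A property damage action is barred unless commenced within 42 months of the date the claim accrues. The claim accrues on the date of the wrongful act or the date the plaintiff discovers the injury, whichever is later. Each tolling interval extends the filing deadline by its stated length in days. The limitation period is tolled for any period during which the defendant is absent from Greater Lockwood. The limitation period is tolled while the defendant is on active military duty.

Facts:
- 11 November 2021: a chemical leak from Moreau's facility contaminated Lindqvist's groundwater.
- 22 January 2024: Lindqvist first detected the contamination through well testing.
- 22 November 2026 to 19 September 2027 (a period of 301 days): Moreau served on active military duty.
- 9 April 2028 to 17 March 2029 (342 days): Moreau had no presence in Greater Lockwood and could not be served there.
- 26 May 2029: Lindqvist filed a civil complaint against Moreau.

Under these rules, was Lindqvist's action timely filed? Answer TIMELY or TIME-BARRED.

TIME-BARRED

Taking the later of the act (11 November 2021) and discovery (22 January 2024), the claim accrued on 22 January 2024.
Adding the 42 months base period to 22 January 2024 gives a deadline of 22 July 2027, before any tolling.
The defendant's active military service from 22 November 2026 to 19 September 2027 tolled the period for 301 days, extending the deadline to 18 May 2028.
The defendant's absence from the jurisdiction from 9 April 2028 to 17 March 2029 tolled the period for 342 days, extending the deadline to 25 April 2029.
Filing on 26 May 2029 missed the 25 April 2029 deadline — the action is time-barred.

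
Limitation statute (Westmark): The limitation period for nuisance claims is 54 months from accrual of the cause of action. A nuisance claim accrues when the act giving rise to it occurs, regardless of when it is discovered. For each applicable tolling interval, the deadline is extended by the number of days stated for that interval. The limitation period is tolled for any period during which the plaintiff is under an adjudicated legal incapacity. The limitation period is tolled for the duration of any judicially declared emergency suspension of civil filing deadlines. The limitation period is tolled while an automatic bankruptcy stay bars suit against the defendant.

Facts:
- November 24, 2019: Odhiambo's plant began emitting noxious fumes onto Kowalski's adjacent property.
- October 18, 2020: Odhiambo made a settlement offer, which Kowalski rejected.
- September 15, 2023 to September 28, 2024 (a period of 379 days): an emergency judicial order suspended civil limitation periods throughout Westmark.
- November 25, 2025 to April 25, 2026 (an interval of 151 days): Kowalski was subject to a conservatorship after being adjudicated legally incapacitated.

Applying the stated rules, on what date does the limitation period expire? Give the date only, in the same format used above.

June 7, 2025

The claim accrued on November 24, 2019, when the wrongful act occurred.
The untolled deadline — 54 months after November 24, 2019 — is May 24, 2024.
The period was tolled for 379 days by the emergency suspension of filing deadlines (September 15, 2023 to September 28, 2024), pushing the deadline to June 7, 2025.
By the time the plaintiff's legal incapacity began on November 25, 2025, the limitation period had already expired on June 7, 2025; that interval cannot revive it.
None of the other events listed affects the running of the period under the stated rules.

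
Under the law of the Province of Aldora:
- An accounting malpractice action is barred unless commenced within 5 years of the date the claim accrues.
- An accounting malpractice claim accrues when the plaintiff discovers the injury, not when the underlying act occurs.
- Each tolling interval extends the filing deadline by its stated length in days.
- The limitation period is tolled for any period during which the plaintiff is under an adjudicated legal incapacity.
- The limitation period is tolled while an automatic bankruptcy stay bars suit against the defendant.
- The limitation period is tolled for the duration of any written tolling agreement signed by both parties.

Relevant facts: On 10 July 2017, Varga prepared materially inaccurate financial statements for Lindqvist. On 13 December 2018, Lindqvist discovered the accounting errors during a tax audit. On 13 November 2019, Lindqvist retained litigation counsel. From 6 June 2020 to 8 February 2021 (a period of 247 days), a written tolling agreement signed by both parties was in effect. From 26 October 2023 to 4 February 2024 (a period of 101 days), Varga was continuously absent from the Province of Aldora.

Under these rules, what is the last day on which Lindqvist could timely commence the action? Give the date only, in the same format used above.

The claim did not accrue until Lindqvist discovered the injury on 13 December 2018; the 10 July 2017 act date does not start the clock under the stated rule.
The untolled deadline — 5 years after 13 December 2018 — is 13 December 2023.
Because the written tolling agreement ran from 6 June 2020 to 8 February 2021, the deadline is extended by 247 days to 16 August 2024.
No stated provision tolls the period for the defendant's absence, so the interval from 26 October 2023 to 4 February 2024 has no effect on the deadline.
The other events in the timeline have no effect on the limitation period under the stated rules.

16 August 2024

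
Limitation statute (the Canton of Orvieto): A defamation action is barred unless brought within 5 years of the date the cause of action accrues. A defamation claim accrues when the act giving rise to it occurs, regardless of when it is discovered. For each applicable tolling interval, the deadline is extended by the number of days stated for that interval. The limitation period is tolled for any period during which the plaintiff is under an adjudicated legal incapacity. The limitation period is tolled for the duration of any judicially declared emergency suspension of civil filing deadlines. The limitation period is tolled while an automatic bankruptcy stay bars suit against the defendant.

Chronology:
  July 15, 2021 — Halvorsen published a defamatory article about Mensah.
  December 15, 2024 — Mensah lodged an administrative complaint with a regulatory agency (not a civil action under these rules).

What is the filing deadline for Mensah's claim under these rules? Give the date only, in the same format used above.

July 15, 2026

The cause of action accrued on July 15, 2021, the date of the act.
The untolled deadline — 5 years after July 15, 2021 — is July 15, 2026.
None of the other events listed affects the running of the period under the stated rules.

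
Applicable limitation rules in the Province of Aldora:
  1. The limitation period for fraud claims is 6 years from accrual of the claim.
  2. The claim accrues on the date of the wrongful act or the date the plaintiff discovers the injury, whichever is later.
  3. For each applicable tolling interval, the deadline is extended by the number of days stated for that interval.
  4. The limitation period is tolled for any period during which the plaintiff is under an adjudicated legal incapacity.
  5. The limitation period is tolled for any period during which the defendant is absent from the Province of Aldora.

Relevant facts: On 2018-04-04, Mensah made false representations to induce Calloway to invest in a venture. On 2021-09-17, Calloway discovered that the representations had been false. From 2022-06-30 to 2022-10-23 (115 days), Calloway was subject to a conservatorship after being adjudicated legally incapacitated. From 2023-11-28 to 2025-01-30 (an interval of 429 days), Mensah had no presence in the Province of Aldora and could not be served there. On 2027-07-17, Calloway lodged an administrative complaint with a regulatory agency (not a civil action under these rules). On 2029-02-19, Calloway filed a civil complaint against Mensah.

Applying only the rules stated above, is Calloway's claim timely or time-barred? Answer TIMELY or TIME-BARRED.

Taking the later of the act (2018-04-04) and discovery (2021-09-17), the claim accrued on 2021-09-17.
6 years from 2021-09-17 is 2027-09-17.
The plaintiff's legal incapacity from 2022-06-30 to 2022-10-23 tolled the period for 115 days, extending the deadline to 2028-01-10.
The defendant's absence from the jurisdiction from 2023-11-28 to 2025-01-30 tolled the period for 429 days, extending the deadline to 2029-03-14.
The other events in the timeline have no effect on the limitation period under the stated rules.
Calloway filed on 2029-02-19, before the 2029-03-14 deadline, so the action is timely.

TIMELY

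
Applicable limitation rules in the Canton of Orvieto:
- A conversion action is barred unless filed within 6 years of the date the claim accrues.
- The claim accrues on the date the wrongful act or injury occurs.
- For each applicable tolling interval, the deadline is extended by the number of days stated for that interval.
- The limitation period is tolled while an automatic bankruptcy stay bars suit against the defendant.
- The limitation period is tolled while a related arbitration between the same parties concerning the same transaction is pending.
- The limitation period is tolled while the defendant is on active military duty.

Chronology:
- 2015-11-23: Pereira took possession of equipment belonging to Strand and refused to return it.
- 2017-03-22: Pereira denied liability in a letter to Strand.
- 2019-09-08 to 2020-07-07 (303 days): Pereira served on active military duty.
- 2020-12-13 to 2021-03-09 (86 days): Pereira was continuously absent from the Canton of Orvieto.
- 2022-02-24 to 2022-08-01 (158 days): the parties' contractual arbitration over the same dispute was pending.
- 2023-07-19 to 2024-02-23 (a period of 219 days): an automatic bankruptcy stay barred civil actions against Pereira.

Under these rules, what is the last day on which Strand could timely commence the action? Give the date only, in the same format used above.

The limitation period began to run on 2015-11-23.
6 years from 2015-11-23 is 2021-11-23.
The defendant's active military service from 2019-09-08 to 2020-07-07 tolled the period for 303 days, extending the deadline to 2022-09-22.
Because the pending related arbitration ran from 2022-02-24 to 2022-08-01, the deadline is extended by 158 days to 2023-02-27.
The automatic bankruptcy stay from 2023-07-19 to 2024-02-23 began after the period had already run on 2023-02-27, so it has no tolling effect.
The defendant's absence from the jurisdiction from 2020-12-13 to 2021-03-09 does not toll the period, because no stated rule makes the defendant's absence a tolling event.
None of the other events listed affects the running of the period under the stated rules.

2023-02-27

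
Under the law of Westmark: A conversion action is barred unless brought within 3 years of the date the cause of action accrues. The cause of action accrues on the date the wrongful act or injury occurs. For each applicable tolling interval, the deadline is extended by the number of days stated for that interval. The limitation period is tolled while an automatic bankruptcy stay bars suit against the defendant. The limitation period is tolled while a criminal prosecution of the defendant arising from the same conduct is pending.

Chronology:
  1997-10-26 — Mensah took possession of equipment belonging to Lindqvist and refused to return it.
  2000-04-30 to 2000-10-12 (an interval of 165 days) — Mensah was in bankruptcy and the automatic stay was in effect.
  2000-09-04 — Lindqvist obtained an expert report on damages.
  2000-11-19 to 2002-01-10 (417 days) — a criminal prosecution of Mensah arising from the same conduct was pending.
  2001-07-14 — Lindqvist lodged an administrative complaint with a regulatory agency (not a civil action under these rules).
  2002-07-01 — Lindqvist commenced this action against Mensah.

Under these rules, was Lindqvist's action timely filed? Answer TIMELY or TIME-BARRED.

The limitation period began to run on 1997-10-26.
3 years from 1997-10-26 is 2000-10-26.
The automatic bankruptcy stay from 2000-04-30 to 2000-10-12 tolled the period for 165 days, extending the deadline to 2001-04-09.
Because the pending criminal prosecution ran from 2000-11-19 to 2002-01-10, the deadline is extended by 417 days to 2002-05-31.
Nothing else in the chronology tolls or restarts the period.
Lindqvist filed on 2002-07-01, after the 2002-05-31 deadline, so the action is time-barred.

TIME-BARRED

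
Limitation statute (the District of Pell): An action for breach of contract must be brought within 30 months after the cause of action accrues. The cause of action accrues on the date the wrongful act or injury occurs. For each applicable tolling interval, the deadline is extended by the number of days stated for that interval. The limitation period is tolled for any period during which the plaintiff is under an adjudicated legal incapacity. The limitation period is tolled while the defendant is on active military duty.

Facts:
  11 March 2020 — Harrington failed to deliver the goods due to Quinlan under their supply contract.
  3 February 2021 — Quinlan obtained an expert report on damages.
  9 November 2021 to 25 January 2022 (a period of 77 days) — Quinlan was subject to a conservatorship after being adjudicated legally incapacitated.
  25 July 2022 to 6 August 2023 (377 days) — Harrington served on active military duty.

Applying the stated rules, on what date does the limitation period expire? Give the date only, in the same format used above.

9 December 2023

The limitation period began to run on 11 March 2020.
The untolled deadline — 30 months after 11 March 2020 — is 11 September 2022.
Because the plaintiff's legal incapacity ran from 9 November 2021 to 25 January 2022, the deadline is extended by 77 days to 27 November 2022.
The defendant's active military service from 25 July 2022 to 6 August 2023 tolled the period for 377 days, extending the deadline to 9 December 2023.
Nothing else in the chronology tolls or restarts the period.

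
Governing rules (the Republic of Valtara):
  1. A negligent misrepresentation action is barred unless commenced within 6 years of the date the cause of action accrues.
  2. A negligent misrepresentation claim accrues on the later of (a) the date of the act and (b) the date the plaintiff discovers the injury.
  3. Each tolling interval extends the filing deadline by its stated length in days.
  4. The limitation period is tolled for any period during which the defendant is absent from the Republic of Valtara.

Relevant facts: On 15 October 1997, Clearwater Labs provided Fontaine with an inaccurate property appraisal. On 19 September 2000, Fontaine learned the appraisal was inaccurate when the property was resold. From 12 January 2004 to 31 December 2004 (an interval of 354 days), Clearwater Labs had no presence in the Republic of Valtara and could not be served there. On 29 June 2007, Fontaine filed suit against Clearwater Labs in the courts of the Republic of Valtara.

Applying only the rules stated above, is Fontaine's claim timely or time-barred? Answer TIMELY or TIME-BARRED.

Because discovery on 19 September 2000 post-dates the 15 October 1997 act, accrual under the later-of rule falls on 19 September 2000.
6 years from 19 September 2000 is 19 September 2006.
The period was tolled for 354 days by the defendant's absence from the jurisdiction (12 January 2004 to 31 December 2004), pushing the deadline to 8 September 2007.
Fontaine filed on 29 June 2007, before the 8 September 2007 deadline, so the action is timely.

TIMELY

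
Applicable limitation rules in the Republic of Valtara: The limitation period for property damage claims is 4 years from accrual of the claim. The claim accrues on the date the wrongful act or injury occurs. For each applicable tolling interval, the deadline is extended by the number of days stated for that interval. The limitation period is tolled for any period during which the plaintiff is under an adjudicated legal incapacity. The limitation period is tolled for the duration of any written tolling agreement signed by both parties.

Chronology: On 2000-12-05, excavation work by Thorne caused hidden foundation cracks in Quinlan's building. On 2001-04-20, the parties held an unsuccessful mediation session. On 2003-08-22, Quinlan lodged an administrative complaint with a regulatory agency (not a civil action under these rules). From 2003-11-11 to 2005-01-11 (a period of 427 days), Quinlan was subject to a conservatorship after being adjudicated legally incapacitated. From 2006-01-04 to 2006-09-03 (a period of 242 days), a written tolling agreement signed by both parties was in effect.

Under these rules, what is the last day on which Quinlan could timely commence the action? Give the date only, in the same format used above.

2006-10-05

The claim accrued on 2000-12-05, when the wrongful act occurred.
Adding the 4 years base period to 2000-12-05 gives a deadline of 2004-12-05, before any tolling.
The plaintiff's legal incapacity from 2003-11-11 to 2005-01-11 tolled the period for 427 days, extending the deadline to 2006-02-05.
Because the written tolling agreement ran from 2006-01-04 to 2006-09-03, the deadline is extended by 242 days to 2006-10-05.
Nothing else in the chronology tolls or restarts the period.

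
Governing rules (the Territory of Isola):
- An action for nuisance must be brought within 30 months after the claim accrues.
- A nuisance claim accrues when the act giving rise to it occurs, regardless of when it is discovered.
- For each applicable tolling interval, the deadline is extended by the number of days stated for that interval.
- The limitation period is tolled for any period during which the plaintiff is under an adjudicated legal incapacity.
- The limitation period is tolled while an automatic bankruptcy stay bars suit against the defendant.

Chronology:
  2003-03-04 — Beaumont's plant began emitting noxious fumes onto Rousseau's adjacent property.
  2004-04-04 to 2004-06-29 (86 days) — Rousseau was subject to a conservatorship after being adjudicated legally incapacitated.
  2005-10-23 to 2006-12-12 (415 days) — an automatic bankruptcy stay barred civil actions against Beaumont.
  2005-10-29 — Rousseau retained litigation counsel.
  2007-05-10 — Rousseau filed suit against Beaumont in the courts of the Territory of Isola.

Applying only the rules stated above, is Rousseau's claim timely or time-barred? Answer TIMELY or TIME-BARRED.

The claim accrued on 2003-03-04, when the wrongful act occurred.
30 months from 2003-03-04 is 2005-09-04.
The plaintiff's legal incapacity from 2004-04-04 to 2004-06-29 tolled the period for 86 days, extending the deadline to 2005-11-29.
Because the automatic bankruptcy stay ran from 2005-10-23 to 2006-12-12, the deadline is extended by 415 days to 2007-01-18.
The other events in the timeline have no effect on the limitation period under the stated rules.
The 2007-05-10 filing falls after the 2007-01-18 deadline; the claim is time-barred.

TIME-BARRED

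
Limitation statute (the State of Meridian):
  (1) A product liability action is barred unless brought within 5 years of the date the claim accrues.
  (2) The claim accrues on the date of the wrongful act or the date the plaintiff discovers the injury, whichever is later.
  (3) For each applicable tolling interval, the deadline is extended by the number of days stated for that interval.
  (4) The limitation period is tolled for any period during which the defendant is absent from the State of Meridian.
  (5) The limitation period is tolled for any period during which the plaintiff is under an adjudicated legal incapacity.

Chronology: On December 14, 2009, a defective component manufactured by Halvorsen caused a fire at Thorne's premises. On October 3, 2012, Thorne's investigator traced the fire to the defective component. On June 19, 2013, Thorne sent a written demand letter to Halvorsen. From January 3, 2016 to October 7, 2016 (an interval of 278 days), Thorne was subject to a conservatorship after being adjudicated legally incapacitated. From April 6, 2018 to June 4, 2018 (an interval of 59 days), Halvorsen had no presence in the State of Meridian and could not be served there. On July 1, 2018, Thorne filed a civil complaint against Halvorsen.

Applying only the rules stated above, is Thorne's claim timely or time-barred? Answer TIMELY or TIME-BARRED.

TIMELY

Taking the later of the act (December 14, 2009) and discovery (October 3, 2012), the claim accrued on October 3, 2012.
Adding the 5 years base period to October 3, 2012 gives a deadline of October 3, 2017, before any tolling.
The plaintiff's legal incapacity from January 3, 2016 to October 7, 2016 tolled the period for 278 days, extending the deadline to July 8, 2018.
The defendant's absence from the jurisdiction from April 6, 2018 to June 4, 2018 tolled the period for 59 days, extending the deadline to September 5, 2018.
The other events in the timeline have no effect on the limitation period under the stated rules.
Thorne filed on July 1, 2018, before the September 5, 2018 deadline, so the action is timely.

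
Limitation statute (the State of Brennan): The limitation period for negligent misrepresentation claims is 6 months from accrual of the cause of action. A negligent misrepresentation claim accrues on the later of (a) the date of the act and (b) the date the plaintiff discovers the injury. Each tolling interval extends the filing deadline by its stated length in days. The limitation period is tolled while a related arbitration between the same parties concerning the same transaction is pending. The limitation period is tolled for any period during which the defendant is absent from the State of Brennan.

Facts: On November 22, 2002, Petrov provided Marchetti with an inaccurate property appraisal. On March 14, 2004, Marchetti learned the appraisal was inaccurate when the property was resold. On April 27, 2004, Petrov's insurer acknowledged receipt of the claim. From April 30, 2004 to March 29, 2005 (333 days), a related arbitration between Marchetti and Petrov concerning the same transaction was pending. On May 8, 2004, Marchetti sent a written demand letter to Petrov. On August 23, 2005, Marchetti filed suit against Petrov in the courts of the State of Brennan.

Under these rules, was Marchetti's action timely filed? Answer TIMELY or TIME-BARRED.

TIME-BARRED

Because discovery on March 14, 2004 post-dates the November 22, 2002 act, accrual under the later-of rule falls on March 14, 2004.
Adding the 6 months base period to March 14, 2004 gives a deadline of September 14, 2004, before any tolling.
The period was tolled for 333 days by the pending related arbitration (April 30, 2004 to March 29, 2005), pushing the deadline to August 13, 2005.
Nothing else in the chronology tolls or restarts the period.
The August 23, 2005 filing falls after the August 13, 2005 deadline; the claim is time-barred.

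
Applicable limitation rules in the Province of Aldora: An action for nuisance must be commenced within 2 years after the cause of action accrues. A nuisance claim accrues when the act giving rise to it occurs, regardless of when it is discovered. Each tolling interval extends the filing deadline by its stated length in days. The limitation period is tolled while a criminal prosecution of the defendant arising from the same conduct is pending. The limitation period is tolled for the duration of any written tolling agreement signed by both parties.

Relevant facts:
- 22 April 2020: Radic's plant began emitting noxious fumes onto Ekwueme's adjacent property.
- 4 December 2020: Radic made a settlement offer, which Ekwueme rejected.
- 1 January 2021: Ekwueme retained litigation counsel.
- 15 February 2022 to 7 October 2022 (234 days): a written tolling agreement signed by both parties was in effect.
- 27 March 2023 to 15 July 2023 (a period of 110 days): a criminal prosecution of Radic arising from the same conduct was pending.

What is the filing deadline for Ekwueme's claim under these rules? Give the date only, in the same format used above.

12 December 2022

The cause of action accrued on 22 April 2020, the date of the act.
The untolled deadline — 2 years after 22 April 2020 — is 22 April 2022.
The period was tolled for 234 days by the written tolling agreement (15 February 2022 to 7 October 2022), pushing the deadline to 12 December 2022.
By the time the pending criminal prosecution began on 27 March 2023, the limitation period had already expired on 12 December 2022; that interval cannot revive it.
Nothing else in the chronology tolls or restarts the period.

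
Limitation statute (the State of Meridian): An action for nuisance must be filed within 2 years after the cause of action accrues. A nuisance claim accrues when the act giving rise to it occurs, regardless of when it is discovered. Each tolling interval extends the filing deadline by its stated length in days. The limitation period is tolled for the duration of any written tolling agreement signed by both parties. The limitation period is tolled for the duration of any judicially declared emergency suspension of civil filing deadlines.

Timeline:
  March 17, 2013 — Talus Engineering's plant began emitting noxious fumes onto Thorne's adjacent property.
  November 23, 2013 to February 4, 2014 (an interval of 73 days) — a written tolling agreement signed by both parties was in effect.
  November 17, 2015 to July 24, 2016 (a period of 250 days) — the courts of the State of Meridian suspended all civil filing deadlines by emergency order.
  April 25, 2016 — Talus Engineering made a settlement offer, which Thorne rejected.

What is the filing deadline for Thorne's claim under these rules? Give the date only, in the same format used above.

May 29, 2015

The claim accrued on March 17, 2013, when the wrongful act occurred.
2 years from March 17, 2013 is March 17, 2015.
The written tolling agreement from November 23, 2013 to February 4, 2014 tolled the period for 73 days, extending the deadline to May 29, 2015.
The emergency suspension of filing deadlines from November 17, 2015 to July 24, 2016 began after the period had already run on May 29, 2015, so it has no tolling effect.
None of the other events listed affects the running of the period under the stated rules.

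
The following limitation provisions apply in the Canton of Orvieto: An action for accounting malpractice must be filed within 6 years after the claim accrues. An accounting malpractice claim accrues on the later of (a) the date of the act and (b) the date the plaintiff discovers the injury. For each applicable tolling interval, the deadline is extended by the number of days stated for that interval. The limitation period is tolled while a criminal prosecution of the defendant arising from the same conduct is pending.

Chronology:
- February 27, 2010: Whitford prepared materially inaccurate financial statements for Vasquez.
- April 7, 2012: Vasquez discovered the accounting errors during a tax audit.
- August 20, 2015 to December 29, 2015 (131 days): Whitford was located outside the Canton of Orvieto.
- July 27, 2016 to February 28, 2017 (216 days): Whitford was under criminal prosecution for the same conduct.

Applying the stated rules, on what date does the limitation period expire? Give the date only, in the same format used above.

The claim accrued on April 7, 2012 — the later of the February 27, 2010 act and the April 7, 2012 discovery.
6 years from April 7, 2012 is April 7, 2018.
The pending criminal prosecution from July 27, 2016 to February 28, 2017 tolled the period for 216 days, extending the deadline to November 9, 2018.
Although the defendant's absence ran from August 20, 2015 to December 29, 2015, the stated rules do not make that a tolling event, so it is disregarded.

November 9, 2018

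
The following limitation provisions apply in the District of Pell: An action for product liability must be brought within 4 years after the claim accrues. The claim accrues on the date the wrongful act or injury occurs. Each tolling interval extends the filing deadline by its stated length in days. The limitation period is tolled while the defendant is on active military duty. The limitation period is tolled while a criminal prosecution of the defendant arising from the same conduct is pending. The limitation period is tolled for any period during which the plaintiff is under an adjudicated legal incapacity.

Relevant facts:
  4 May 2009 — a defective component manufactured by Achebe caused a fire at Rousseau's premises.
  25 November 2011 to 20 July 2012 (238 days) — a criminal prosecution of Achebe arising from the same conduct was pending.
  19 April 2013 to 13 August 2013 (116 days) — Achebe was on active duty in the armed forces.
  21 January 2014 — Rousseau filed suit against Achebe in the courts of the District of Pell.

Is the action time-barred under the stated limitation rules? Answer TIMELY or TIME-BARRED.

The claim accrued on 4 May 2009, when the wrongful act occurred.
4 years from 4 May 2009 is 4 May 2013.
The period was tolled for 238 days by the pending criminal prosecution (25 November 2011 to 20 July 2012), pushing the deadline to 28 December 2013.
The period was tolled for 116 days by the defendant's active military service (19 April 2013 to 13 August 2013), pushing the deadline to 23 April 2014.
The 21 January 2014 filing precedes the 23 April 2014 deadline; the claim is timely.

TIMELY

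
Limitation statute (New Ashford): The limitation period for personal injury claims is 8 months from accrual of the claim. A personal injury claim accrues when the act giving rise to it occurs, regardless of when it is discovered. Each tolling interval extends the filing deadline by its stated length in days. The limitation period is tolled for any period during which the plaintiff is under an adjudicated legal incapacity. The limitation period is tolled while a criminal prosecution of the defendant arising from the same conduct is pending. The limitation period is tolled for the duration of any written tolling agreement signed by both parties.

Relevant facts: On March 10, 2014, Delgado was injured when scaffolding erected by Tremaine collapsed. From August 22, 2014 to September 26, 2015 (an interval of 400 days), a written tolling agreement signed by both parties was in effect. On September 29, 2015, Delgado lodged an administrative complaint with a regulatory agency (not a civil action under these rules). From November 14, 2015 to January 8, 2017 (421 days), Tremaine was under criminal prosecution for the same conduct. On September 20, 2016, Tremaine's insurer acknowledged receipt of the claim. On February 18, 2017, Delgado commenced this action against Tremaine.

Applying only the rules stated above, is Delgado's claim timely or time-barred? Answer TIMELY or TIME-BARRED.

The limitation period began to run on March 10, 2014.
8 months from March 10, 2014 is November 10, 2014.
The period was tolled for 400 days by the written tolling agreement (August 22, 2014 to September 26, 2015), pushing the deadline to December 15, 2015.
The pending criminal prosecution from November 14, 2015 to January 8, 2017 tolled the period for 421 days, extending the deadline to February 8, 2017.
None of the other events listed affects the running of the period under the stated rules.
Filing on February 18, 2017 missed the February 8, 2017 deadline — the action is time-barred.

TIME-BARRED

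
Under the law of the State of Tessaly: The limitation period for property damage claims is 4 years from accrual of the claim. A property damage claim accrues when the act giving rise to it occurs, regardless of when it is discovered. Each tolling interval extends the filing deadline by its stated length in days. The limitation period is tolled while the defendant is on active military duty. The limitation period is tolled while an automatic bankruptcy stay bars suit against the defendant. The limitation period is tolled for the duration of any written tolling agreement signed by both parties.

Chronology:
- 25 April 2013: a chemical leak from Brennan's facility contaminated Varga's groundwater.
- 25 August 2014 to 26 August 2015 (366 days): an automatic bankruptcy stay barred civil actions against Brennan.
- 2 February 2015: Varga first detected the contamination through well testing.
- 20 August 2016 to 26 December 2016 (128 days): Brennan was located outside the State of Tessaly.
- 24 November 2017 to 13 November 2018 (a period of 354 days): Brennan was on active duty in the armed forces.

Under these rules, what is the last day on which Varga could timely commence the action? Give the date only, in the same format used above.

The claim accrued on 25 April 2013, when the wrongful act occurred; under the stated occurrence rule the 2 February 2015 discovery does not delay accrual.
The untolled deadline — 4 years after 25 April 2013 — is 25 April 2017.
Because the automatic bankruptcy stay ran from 25 August 2014 to 26 August 2015, the deadline is extended by 366 days to 26 April 2018.
The defendant's active military service from 24 November 2017 to 13 November 2018 tolled the period for 354 days, extending the deadline to 15 April 2019.
No stated provision tolls the period for the defendant's absence, so the interval from 20 August 2016 to 26 December 2016 has no effect on the deadline.

15 April 2019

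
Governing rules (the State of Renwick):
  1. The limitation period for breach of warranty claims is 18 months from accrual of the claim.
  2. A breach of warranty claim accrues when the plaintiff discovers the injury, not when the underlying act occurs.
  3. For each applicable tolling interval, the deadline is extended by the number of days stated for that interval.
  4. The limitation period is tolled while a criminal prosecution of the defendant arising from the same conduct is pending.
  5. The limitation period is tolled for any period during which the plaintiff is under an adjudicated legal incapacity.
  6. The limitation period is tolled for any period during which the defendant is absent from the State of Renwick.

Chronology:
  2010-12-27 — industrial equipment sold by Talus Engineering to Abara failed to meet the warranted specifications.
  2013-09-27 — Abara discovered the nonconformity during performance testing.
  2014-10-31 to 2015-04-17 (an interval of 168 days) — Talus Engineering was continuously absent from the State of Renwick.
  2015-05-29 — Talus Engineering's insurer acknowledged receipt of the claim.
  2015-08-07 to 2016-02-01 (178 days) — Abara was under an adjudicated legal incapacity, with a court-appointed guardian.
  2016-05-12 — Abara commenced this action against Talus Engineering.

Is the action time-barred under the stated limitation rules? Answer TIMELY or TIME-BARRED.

Under the discovery rule, the claim accrued on 2013-09-27, when Abara discovered the injury — not on the 2010-12-27 date of the underlying act.
Adding the 18 months base period to 2013-09-27 gives a deadline of 2015-03-27, before any tolling.
Because the defendant's absence from the jurisdiction ran from 2014-10-31 to 2015-04-17, the deadline is extended by 168 days to 2015-09-11.
Because the plaintiff's legal incapacity ran from 2015-08-07 to 2016-02-01, the deadline is extended by 178 days to 2016-03-07.
Nothing else in the chronology tolls or restarts the period.
Abara filed on 2016-05-12, after the 2016-03-07 deadline, so the action is time-barred.

TIME-BARRED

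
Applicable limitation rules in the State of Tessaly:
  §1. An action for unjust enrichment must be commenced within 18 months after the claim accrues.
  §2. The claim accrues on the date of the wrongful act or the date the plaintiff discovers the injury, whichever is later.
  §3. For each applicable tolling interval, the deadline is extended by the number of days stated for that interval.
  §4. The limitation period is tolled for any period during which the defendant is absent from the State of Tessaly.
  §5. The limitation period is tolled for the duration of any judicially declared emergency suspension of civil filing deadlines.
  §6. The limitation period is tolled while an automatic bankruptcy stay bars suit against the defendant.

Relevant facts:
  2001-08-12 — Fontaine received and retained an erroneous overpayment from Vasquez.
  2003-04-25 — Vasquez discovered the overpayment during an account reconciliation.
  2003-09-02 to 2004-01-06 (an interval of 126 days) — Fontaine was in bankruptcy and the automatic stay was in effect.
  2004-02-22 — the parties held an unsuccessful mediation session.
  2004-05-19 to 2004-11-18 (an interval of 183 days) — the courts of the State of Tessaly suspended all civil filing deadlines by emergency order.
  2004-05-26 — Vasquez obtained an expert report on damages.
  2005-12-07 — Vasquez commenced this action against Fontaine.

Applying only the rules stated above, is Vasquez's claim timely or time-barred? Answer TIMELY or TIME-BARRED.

Because discovery on 2003-04-25 post-dates the 2001-08-12 act, accrual under the later-of rule falls on 2003-04-25.
The untolled deadline — 18 months after 2003-04-25 — is 2004-10-25.
Because the automatic bankruptcy stay ran from 2003-09-02 to 2004-01-06, the deadline is extended by 126 days to 2005-02-28.
Because the emergency suspension of filing deadlines ran from 2004-05-19 to 2004-11-18, the deadline is extended by 183 days to 2005-08-30.
The other events in the timeline have no effect on the limitation period under the stated rules.
Vasquez filed on 2005-12-07, after the 2005-08-30 deadline, so the action is time-barred.

TIME-BARRED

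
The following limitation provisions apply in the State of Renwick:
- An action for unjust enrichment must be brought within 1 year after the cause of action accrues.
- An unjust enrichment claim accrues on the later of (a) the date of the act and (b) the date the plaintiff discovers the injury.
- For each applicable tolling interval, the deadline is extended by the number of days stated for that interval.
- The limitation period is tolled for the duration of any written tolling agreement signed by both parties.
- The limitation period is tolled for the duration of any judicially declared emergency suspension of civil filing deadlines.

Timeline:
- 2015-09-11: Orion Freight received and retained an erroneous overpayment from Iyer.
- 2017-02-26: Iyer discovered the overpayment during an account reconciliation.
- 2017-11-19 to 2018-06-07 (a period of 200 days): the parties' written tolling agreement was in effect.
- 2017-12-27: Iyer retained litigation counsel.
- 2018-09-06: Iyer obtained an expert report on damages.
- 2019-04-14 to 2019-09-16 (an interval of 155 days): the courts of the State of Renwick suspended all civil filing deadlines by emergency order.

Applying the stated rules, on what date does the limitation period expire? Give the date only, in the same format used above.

2018-09-14

The claim accrued on 2017-02-26 — the later of the 2015-09-11 act and the 2017-02-26 discovery.
1 year from 2017-02-26 is 2018-02-26.
The period was tolled for 200 days by the written tolling agreement (2017-11-19 to 2018-06-07), pushing the deadline to 2018-09-14.
The emergency suspension of filing deadlines starting 2019-04-14 came too late — the period had run on 2018-09-14 — and so does not extend the deadline.
The other events in the timeline have no effect on the limitation period under the stated rules.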